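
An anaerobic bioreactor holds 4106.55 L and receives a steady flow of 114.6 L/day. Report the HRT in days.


HRT = V / Q
= 4106.55 / 114.6
= 35.8338 days

35.8338 days


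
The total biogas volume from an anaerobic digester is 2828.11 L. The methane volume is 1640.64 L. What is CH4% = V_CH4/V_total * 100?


CH4% = V_CH4 / V_total * 100
= 1640.64 / 2828.11 * 100
= 58.0119%

58.0119%


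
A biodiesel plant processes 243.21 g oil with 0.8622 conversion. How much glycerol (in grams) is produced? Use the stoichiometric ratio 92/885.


glycerol = oil * conv * (92/885)
= 243.21 * 0.8622 * 92 / 885
= 21.7989 g

21.7989 g


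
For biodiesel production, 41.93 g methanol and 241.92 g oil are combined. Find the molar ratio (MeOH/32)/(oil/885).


Molar ratio = n_MeOH / n_oil = (MeOH/32) / (oil/885) = (MeOH * 885) / (32 * oil)
= (41.93 * 885) / (32 * 241.92)
= 4.7934

4.7934


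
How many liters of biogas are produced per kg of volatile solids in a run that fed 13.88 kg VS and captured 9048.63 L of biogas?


Y = V / VS
= 9048.63 / 13.88
= 651.9186 L/kg VS

651.9186 L/kg VS


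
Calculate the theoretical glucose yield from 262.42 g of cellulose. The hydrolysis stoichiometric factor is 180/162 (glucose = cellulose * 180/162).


glucose = cellulose * 180/162
= 262.42 * 180/162
= 291.5778 g

291.5778 g


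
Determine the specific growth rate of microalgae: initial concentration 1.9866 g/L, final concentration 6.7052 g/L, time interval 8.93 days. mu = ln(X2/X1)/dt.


mu = ln(X2/X1) / dt
= ln(6.7052/1.9866) / 8.93
= 0.1362 per day

0.1362 per day


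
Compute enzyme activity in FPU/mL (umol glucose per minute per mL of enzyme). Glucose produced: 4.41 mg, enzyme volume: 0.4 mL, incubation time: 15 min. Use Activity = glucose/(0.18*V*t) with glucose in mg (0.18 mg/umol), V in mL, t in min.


Activity = glucose_mg / (0.18 mg/umol * V_mL * t_min)
= 4.41 / (0.18 * 0.4 * 15)
= 4.0833 FPU/mL

4.0833 FPU/mL


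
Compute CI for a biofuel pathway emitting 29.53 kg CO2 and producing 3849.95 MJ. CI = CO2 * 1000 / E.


CI = CO2 * 1000 / E
= 29.53 * 1000 / 3849.95
= 7.6702 g CO2/MJ

7.6702 g CO2/MJ


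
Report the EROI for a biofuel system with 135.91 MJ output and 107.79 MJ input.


EROI = E_out / E_in
= 135.91 / 107.79
= 1.2609

1.2609


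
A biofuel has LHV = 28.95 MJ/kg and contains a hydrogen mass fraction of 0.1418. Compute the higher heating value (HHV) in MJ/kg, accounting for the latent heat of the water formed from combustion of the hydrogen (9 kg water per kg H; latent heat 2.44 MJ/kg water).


HHV = LHV + H_frac * 9 * 2.44
= 28.95 + 0.1418 * 9 * 2.44
= 32.0639 MJ/kg

32.0639 MJ/kg


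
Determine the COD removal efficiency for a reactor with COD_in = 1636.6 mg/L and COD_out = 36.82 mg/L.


eta = (COD_in - COD_out) / COD_in * 100
= (1636.6 - 36.82) / 1636.6 * 100
= 97.7502%

97.7502%


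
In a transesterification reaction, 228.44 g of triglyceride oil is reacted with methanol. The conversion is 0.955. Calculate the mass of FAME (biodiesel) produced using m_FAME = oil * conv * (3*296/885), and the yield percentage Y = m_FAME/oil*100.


m_FAME = oil * conv * (3 * 296 / 885) = oil * conv * (888/885)
= 228.44 * 0.955 * 888 / 885
= 218.8997 g
Y = m_FAME / oil * 100 = conv * (888/885) * 100
= 0.955 * 888 / 885 * 100
= 95.82%

218.8997 g FAME; Y = 95.82%


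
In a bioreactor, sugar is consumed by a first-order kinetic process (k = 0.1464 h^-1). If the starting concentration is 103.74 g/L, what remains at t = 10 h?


S = S0 * exp(-k * t)
S = 103.74 * exp(-0.1464 * 10)
S = 23.9960 g/L

23.9960 g/L


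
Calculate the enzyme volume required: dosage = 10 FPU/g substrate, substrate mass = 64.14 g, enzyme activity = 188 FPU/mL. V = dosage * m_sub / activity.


V = dosage * m_sub / activity
V = 10 * 64.14 / 188
V = 3.4117 mL

3.4117 mL


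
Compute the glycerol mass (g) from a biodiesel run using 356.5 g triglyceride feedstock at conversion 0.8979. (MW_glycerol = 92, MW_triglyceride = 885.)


glycerol = oil * conv * (92/885)
= 356.5 * 0.8979 * 92 / 885
= 33.2761 g

33.2761 g


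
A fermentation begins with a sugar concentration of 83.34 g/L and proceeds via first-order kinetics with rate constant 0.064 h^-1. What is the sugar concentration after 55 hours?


S = S0 * exp(-k * t)
S = 83.34 * exp(-0.064 * 55)
S = 2.4668 g/L

2.4668 g/L


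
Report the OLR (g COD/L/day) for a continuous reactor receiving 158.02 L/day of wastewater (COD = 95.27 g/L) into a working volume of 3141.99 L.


OLR = Q * S / V
= 158.02 * 95.27 / 3141.99
= 4.7914 g/L/day

4.7914 g/L/day


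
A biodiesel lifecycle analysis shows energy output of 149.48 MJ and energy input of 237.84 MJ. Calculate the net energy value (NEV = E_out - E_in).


NEV = E_out - E_in
= 149.48 - 237.84
= -88.3600 MJ

-88.3600 MJ


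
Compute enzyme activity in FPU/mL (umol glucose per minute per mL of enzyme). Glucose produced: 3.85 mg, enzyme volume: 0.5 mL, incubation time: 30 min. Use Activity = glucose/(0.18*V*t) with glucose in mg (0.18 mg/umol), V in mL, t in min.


Activity = glucose_mg / (0.18 mg/umol * V_mL * t_min)
= 3.85 / (0.18 * 0.5 * 30)
= 1.4259 FPU/mL

1.4259 FPU/mL


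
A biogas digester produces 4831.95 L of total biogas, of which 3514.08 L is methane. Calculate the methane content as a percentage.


CH4% = V_CH4 / V_total * 100
= 3514.08 / 4831.95 * 100
= 72.7259%

72.7259%


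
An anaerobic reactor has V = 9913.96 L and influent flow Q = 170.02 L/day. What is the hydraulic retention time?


HRT = V / Q
= 9913.96 / 170.02
= 58.3106 days

58.3106 days


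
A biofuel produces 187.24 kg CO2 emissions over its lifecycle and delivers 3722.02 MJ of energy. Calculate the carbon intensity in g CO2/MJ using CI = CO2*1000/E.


CI = CO2 * 1000 / E
= 187.24 * 1000 / 3722.02
= 50.3060 g CO2/MJ

50.3060 g CO2/MJ


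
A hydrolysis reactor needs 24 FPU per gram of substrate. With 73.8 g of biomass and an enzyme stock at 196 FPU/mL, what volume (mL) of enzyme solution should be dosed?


V = dosage * m_sub / activity
V = 24 * 73.8 / 196
V = 9.0367 mL

9.0367 mL


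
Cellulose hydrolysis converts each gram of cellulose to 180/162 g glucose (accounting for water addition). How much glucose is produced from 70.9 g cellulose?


glucose = cellulose * 180/162
= 70.9 * 180/162
= 78.7778 g

78.7778 g


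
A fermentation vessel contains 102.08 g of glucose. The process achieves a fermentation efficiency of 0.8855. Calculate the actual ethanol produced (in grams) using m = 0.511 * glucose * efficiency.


Actual ethanol: m = 0.511 * 102.08 * 0.8855
m = 46.1902 g

46.1902 g


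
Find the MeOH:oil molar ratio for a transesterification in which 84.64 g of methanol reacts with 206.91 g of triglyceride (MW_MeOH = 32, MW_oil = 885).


Molar ratio = n_MeOH / n_oil = (MeOH/32) / (oil/885) = (MeOH * 885) / (32 * oil)
= (84.64 * 885) / (32 * 206.91)
= 11.3133

11.3133


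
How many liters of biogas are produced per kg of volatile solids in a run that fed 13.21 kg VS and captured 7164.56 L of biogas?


Y = V / VS
= 7164.56 / 13.21
= 542.3588 L/kg VS

542.3588 L/kg VS


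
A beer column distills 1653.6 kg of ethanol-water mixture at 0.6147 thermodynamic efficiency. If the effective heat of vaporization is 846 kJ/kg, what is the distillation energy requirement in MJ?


E = m * 846 / (eta * 1000)
= 1653.6 * 846 / (0.6147 * 1000)
= 2275.8184 MJ

2275.8184 MJ


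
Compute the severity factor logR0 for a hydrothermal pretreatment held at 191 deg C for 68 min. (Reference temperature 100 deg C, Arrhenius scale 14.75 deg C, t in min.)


logR0 = log10(t * exp((T - 100) / 14.75))
= log10(68 * exp((191 - 100) / 14.75))
= 4.5119

4.5119


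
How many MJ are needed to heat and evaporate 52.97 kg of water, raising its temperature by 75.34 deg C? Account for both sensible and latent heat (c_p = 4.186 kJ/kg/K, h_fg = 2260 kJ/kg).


E = m_water * (4.186 * dT + 2260) / 1000
= 52.97 * (4.186 * 75.34 + 2260) / 1000
= 136.4175 MJ

136.4175 MJ


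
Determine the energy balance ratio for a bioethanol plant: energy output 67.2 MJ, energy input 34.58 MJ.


EROI = E_out / E_in
= 67.2 / 34.58
= 1.9433

1.9433


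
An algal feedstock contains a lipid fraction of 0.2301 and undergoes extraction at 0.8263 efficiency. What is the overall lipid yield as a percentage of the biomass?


Y = lipid_content * extraction_eff * 100
= 0.2301 * 0.8263 * 100
= 19.0132%

19.0132%


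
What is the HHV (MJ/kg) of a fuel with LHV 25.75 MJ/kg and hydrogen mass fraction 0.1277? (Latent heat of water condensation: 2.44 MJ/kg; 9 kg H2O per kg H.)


HHV = LHV + H_frac * 9 * 2.44
= 25.75 + 0.1277 * 9 * 2.44
= 28.5543 MJ/kg

28.5543 MJ/kg


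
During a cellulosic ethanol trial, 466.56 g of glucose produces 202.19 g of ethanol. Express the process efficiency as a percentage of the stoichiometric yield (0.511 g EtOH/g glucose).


Fermentation efficiency = (actual / (0.511 * glucose)) * 100
= (202.19 / (0.511 * 466.56)) * 100
= 84.8069%

84.8069%


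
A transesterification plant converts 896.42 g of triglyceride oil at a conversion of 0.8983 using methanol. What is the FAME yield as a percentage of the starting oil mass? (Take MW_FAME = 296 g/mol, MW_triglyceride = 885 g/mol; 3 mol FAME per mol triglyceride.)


m_FAME = oil * conv * (3 * 296 / 885) = oil * conv * (888/885)
= 896.42 * 0.8983 * 888 / 885
= 807.9838 g
Y = m_FAME / oil * 100 = conv * (888/885) * 100
= 0.8983 * 888 / 885 * 100
= 90.13%

90.13%


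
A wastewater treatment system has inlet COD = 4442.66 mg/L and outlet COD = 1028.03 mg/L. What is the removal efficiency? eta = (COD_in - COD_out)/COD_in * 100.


eta = (COD_in - COD_out) / COD_in * 100
= (4442.66 - 1028.03) / 4442.66 * 100
= 76.8600%

76.8600%


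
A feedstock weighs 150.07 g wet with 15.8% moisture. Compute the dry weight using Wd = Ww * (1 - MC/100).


Wd = Ww * (1 - MC/100)
= 150.07 * (1 - 15.8/100)
= 126.3589 g

126.3589 g


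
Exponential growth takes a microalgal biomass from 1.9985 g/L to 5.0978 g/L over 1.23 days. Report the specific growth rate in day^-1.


mu = ln(X2/X1) / dt
= ln(5.0978/1.9985) / 1.23
= 0.7613 per day

0.7613 per day


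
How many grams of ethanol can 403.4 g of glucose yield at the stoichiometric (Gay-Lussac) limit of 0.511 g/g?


Theoretical ethanol yield: m_EtOH = 0.511 * m_glucose
m_EtOH = 0.511 * 403.4 = 206.1374 g

206.1374 g


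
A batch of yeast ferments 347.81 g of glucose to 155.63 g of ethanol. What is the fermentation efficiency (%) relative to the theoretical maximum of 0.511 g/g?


Fermentation efficiency = (actual / (0.511 * glucose)) * 100
= (155.63 / (0.511 * 347.81)) * 100
= 87.5650%

87.5650%


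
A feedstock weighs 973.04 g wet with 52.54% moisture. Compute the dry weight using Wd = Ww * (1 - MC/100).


Wd = Ww * (1 - MC/100)
= 973.04 * (1 - 52.54/100)
= 461.8048 g

461.8048 g


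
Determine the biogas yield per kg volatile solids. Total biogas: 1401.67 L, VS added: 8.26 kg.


Y = V / VS
= 1401.67 / 8.26
= 169.6937 L/kg VS

169.6937 L/kg VS


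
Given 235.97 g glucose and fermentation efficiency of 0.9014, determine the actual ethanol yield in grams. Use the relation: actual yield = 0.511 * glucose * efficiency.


Actual ethanol: m = 0.511 * 235.97 * 0.9014
m = 108.6914 g

108.6914 g


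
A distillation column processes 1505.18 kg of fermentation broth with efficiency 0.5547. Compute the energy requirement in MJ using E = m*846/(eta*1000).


E = m * 846 / (eta * 1000)
= 1505.18 * 846 / (0.5547 * 1000)
= 2295.6234 MJ

2295.6234 MJ


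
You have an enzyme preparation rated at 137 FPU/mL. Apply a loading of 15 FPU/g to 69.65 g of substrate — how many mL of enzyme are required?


V = dosage * m_sub / activity
V = 15 * 69.65 / 137
V = 7.6259 mL

7.6259 mL


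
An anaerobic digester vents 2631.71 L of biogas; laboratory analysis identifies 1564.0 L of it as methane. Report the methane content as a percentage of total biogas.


CH4% = V_CH4 / V_total * 100
= 1564.0 / 2631.71 * 100
= 59.4290%

59.4290%


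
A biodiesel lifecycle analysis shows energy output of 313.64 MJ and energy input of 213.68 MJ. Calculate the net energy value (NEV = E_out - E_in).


NEV = E_out - E_in
= 313.64 - 213.68
= 99.9600 MJ

99.9600 MJ


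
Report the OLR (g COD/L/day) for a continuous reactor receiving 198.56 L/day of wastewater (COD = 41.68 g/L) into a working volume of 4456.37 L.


OLR = Q * S / V
= 198.56 * 41.68 / 4456.37
= 1.8571 g/L/day

1.8571 g/L/day


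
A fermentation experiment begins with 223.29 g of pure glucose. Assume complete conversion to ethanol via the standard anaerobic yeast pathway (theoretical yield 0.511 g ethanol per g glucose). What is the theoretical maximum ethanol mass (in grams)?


Theoretical ethanol yield: m_EtOH = 0.511 * m_glucose
m_EtOH = 0.511 * 223.29 = 114.1012 g

114.1012 g


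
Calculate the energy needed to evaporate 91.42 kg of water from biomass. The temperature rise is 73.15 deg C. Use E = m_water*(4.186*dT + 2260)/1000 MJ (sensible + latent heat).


E = m_water * (4.186 * dT + 2260) / 1000
= 91.42 * (4.186 * 73.15 + 2260) / 1000
= 234.6025 MJ

234.6025 MJ


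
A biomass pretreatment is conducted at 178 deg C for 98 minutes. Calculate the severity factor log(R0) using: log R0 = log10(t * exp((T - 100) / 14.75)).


logR0 = log10(t * exp((T - 100) / 14.75))
= log10(98 * exp((178 - 100) / 14.75))
= 4.2878

4.2878


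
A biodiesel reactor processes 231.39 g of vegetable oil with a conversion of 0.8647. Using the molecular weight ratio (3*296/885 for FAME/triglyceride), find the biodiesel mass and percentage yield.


m_FAME = oil * conv * (3 * 296 / 885) = oil * conv * (888/885)
= 231.39 * 0.8647 * 888 / 885
= 200.7612 g
Y = m_FAME / oil * 100 = conv * (888/885) * 100
= 0.8647 * 888 / 885 * 100
= 86.76%

200.7612 g FAME; Y = 86.76%


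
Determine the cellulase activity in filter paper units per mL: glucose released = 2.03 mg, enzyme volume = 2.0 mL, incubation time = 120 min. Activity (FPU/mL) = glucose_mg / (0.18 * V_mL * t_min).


Activity = glucose_mg / (0.18 mg/umol * V_mL * t_min)
= 2.03 / (0.18 * 2.0 * 120)
= 0.0470 FPU/mL

0.0470 FPU/mL


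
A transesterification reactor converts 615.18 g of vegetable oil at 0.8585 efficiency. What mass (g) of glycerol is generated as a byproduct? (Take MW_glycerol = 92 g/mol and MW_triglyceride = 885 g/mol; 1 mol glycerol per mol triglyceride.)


glycerol = oil * conv * (92/885)
= 615.18 * 0.8585 * 92 / 885
= 54.9019 g

54.9019 g


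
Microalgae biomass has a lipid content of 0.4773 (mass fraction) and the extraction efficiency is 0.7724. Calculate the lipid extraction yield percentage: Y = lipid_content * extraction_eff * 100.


Y = lipid_content * extraction_eff * 100
= 0.4773 * 0.7724 * 100
= 36.8667%

36.8667%


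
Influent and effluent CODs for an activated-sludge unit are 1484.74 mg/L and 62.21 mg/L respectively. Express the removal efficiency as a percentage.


eta = (COD_in - COD_out) / COD_in * 100
= (1484.74 - 62.21) / 1484.74 * 100
= 95.8100%

95.8100%


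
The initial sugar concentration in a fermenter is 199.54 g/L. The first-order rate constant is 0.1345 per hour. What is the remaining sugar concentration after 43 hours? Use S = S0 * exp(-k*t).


S = S0 * exp(-k * t)
S = 199.54 * exp(-0.1345 * 43)
S = 0.6142 g/L

0.6142 g/L


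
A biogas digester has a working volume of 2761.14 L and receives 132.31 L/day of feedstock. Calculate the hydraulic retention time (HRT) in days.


HRT = V / Q
= 2761.14 / 132.31
= 20.8687 days

20.8687 days


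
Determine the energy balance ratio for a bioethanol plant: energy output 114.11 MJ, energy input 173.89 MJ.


EROI = E_out / E_in
= 114.11 / 173.89
= 0.6562

0.6562


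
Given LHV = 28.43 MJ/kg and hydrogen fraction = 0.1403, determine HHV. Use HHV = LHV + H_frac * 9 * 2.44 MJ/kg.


HHV = LHV + H_frac * 9 * 2.44
= 28.43 + 0.1403 * 9 * 2.44
= 31.5110 MJ/kg

31.5110 MJ/kg


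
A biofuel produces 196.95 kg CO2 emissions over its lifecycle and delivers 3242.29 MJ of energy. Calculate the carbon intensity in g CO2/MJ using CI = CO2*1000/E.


CI = CO2 * 1000 / E
= 196.95 * 1000 / 3242.29
= 60.7441 g CO2/MJ

60.7441 g CO2/MJ


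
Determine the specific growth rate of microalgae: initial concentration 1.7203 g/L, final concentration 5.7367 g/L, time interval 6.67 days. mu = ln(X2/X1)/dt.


mu = ln(X2/X1) / dt
= ln(5.7367/1.7203) / 6.67
= 0.1806 per day

0.1806 per day


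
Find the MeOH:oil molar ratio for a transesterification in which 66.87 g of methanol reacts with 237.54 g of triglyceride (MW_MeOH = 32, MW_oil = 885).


Molar ratio = n_MeOH / n_oil = (MeOH/32) / (oil/885) = (MeOH * 885) / (32 * oil)
= (66.87 * 885) / (32 * 237.54)
= 7.7855

7.7855


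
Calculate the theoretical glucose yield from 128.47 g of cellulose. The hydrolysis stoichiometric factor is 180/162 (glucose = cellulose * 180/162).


glucose = cellulose * 180/162
= 128.47 * 180/162
= 142.7444 g

142.7444 g


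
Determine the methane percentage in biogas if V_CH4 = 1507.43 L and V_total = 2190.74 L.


CH4% = V_CH4 / V_total * 100
= 1507.43 / 2190.74 * 100
= 68.8092%

68.8092%


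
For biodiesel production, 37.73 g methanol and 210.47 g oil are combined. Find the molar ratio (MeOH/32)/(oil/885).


Molar ratio = n_MeOH / n_oil = (MeOH/32) / (oil/885) = (MeOH * 885) / (32 * oil)
= (37.73 * 885) / (32 * 210.47)
= 4.9578

4.9578


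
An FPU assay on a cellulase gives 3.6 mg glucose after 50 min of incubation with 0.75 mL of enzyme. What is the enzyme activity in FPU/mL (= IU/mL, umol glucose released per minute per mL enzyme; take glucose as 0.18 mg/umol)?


Activity = glucose_mg / (0.18 mg/umol * V_mL * t_min)
= 3.6 / (0.18 * 0.75 * 50)
= 0.5333 FPU/mL

0.5333 FPU/mL


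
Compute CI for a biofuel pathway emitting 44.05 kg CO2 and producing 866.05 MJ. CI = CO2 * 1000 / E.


CI = CO2 * 1000 / E
= 44.05 * 1000 / 866.05
= 50.8631 g CO2/MJ

50.8631 g CO2/MJ


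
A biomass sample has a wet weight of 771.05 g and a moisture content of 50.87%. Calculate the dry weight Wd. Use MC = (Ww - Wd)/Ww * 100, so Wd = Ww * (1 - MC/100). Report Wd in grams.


Wd = Ww * (1 - MC/100)
= 771.05 * (1 - 50.87/100)
= 378.8169 g

378.8169 g


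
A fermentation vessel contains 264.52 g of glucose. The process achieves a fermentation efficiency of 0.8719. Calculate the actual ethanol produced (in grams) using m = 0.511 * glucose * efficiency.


Actual ethanol: m = 0.511 * 264.52 * 0.8719
m = 117.8545 g

117.8545 g


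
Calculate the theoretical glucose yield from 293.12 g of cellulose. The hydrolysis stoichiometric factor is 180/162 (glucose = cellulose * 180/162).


glucose = cellulose * 180/162
= 293.12 * 180/162
= 325.6889 g

325.6889 g


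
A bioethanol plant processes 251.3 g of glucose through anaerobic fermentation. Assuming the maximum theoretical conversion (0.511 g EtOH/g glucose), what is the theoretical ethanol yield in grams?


Theoretical ethanol yield: m_EtOH = 0.511 * m_glucose
m_EtOH = 0.511 * 251.3 = 128.4143 g

128.4143 g


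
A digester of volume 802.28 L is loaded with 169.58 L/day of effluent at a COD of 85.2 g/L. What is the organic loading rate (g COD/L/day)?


OLR = Q * S / V
= 169.58 * 85.2 / 802.28
= 18.0089 g/L/day

18.0089 g/L/day


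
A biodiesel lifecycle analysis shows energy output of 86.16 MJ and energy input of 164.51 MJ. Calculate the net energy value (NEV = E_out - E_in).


NEV = E_out - E_in
= 86.16 - 164.51
= -78.3500 MJ

-78.3500 MJ


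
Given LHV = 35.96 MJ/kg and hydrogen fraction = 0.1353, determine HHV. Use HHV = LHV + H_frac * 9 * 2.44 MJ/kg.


HHV = LHV + H_frac * 9 * 2.44
= 35.96 + 0.1353 * 9 * 2.44
= 38.9312 MJ/kg

38.9312 MJ/kg


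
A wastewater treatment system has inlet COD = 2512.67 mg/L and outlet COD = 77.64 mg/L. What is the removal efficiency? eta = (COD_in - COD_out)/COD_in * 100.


eta = (COD_in - COD_out) / COD_in * 100
= (2512.67 - 77.64) / 2512.67 * 100
= 96.9101%

96.9101%


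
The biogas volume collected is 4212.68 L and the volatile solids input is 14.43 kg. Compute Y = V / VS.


Y = V / VS
= 4212.68 / 14.43
= 291.9390 L/kg VS

291.9390 L/kg VS


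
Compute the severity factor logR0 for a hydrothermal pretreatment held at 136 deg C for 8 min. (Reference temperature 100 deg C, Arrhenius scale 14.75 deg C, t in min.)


logR0 = log10(t * exp((T - 100) / 14.75))
= log10(8 * exp((136 - 100) / 14.75))
= 1.9631

1.9631


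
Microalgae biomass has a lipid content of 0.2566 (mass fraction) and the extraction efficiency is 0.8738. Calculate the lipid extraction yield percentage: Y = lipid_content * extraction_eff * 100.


Y = lipid_content * extraction_eff * 100
= 0.2566 * 0.8738 * 100
= 22.4217%

22.4217%


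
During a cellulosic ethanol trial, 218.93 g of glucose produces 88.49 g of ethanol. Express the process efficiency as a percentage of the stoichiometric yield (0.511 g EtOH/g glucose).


Fermentation efficiency = (actual / (0.511 * glucose)) * 100
= (88.49 / (0.511 * 218.93)) * 100
= 79.0985%

79.0985%


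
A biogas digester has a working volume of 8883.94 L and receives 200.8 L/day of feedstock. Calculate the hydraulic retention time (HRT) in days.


HRT = V / Q
= 8883.94 / 200.8
= 44.2427 days

44.2427 days


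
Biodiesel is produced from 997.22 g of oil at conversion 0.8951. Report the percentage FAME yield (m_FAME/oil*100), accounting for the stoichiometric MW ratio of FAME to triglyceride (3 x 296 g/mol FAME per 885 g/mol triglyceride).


m_FAME = oil * conv * (3 * 296 / 885) = oil * conv * (888/885)
= 997.22 * 0.8951 * 888 / 885
= 895.6374 g
Y = m_FAME / oil * 100 = conv * (888/885) * 100
= 0.8951 * 888 / 885 * 100
= 89.81%

89.81%


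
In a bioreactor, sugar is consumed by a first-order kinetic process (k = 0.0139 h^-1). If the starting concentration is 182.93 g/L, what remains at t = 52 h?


S = S0 * exp(-k * t)
S = 182.93 * exp(-0.0139 * 52)
S = 88.7926 g/L

88.7926 g/L


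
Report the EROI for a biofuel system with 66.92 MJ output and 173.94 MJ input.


EROI = E_out / E_in
= 66.92 / 173.94
= 0.3847

0.3847


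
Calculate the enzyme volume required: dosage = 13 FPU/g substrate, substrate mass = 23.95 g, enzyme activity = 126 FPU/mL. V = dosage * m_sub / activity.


V = dosage * m_sub / activity
V = 13 * 23.95 / 126
V = 2.4710 mL

2.4710 mL


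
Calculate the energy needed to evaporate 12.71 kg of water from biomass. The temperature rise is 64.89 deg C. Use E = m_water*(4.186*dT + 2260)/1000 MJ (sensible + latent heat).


E = m_water * (4.186 * dT + 2260) / 1000
= 12.71 * (4.186 * 64.89 + 2260) / 1000
= 32.1770 MJ

32.1770 MJ


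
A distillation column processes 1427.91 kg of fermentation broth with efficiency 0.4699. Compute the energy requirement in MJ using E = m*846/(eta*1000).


E = m * 846 / (eta * 1000)
= 1427.91 * 846 / (0.4699 * 1000)
= 2570.7850 MJ

2570.7850 MJ


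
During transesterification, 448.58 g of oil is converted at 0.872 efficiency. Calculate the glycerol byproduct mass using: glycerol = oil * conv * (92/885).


glycerol = oil * conv * (92/885)
= 448.58 * 0.872 * 92 / 885
= 40.6631 g

40.6631 g


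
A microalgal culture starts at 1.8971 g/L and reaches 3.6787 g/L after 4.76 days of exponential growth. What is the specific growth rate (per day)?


mu = ln(X2/X1) / dt
= ln(3.6787/1.8971) / 4.76
= 0.1391 per day

0.1391 per day


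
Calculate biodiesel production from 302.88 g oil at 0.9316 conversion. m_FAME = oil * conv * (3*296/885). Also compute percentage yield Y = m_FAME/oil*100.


m_FAME = oil * conv * (3 * 296 / 885) = oil * conv * (888/885)
= 302.88 * 0.9316 * 888 / 885
= 283.1195 g
Y = m_FAME / oil * 100 = conv * (888/885) * 100
= 0.9316 * 888 / 885 * 100
= 93.48%

283.1195 g FAME; Y = 93.48%


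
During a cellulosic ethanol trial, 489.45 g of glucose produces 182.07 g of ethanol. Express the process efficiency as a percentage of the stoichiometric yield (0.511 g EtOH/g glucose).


Fermentation efficiency = (actual / (0.511 * glucose)) * 100
= (182.07 / (0.511 * 489.45)) * 100
= 72.7963%

72.7963%


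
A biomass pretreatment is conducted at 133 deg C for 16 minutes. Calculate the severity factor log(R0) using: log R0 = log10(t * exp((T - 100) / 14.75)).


logR0 = log10(t * exp((T - 100) / 14.75))
= log10(16 * exp((133 - 100) / 14.75))
= 2.1758

2.1758


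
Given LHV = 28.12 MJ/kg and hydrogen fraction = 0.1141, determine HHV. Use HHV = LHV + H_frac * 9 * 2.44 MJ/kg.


HHV = LHV + H_frac * 9 * 2.44
= 28.12 + 0.1141 * 9 * 2.44
= 30.6256 MJ/kg

30.6256 MJ/kg


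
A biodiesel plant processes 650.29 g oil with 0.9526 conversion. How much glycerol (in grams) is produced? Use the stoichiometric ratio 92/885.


glycerol = oil * conv * (92/885)
= 650.29 * 0.9526 * 92 / 885
= 64.3965 g

64.3965 g


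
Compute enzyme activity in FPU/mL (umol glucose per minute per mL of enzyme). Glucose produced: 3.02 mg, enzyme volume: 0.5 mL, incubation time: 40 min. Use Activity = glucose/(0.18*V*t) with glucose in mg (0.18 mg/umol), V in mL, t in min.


Activity = glucose_mg / (0.18 mg/umol * V_mL * t_min)
= 3.02 / (0.18 * 0.5 * 40)
= 0.8389 FPU/mL

0.8389 FPU/mL


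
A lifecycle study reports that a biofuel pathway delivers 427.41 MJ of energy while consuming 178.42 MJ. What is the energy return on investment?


EROI = E_out / E_in
= 427.41 / 178.42
= 2.3955

2.3955


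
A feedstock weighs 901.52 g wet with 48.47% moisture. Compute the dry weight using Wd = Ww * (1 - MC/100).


Wd = Ww * (1 - MC/100)
= 901.52 * (1 - 48.47/100)
= 464.5533 g

464.5533 g


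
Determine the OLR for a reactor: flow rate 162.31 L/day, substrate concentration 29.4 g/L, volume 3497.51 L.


OLR = Q * S / V
= 162.31 * 29.4 / 3497.51
= 1.3644 g/L/day

1.3644 g/L/day


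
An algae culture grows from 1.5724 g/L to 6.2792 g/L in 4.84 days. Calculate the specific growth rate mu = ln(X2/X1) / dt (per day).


mu = ln(X2/X1) / dt
= ln(6.2792/1.5724) / 4.84
= 0.2861 per day

0.2861 per day


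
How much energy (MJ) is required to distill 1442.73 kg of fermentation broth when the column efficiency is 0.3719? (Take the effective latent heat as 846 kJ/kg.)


E = m * 846 / (eta * 1000)
= 1442.73 * 846 / (0.3719 * 1000)
= 3281.9295 MJ

3281.9295 MJ


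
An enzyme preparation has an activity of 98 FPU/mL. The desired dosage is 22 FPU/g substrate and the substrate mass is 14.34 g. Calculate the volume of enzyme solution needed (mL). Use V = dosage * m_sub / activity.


V = dosage * m_sub / activity
V = 22 * 14.34 / 98
V = 3.2192 mL

3.2192 mL


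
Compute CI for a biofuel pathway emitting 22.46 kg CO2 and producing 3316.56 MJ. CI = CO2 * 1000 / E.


CI = CO2 * 1000 / E
= 22.46 * 1000 / 3316.56
= 6.7721 g CO2/MJ

6.7721 g CO2/MJ


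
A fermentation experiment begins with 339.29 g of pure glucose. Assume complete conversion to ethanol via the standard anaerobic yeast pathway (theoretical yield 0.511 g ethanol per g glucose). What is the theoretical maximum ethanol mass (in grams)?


Theoretical ethanol yield: m_EtOH = 0.511 * m_glucose
m_EtOH = 0.511 * 339.29 = 173.3772 g

173.3772 g


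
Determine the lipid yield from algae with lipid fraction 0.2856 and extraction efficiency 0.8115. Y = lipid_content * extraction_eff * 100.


Y = lipid_content * extraction_eff * 100
= 0.2856 * 0.8115 * 100
= 23.1764%

23.1764%


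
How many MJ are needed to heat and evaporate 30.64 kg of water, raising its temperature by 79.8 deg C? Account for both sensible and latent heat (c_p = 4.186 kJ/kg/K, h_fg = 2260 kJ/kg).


E = m_water * (4.186 * dT + 2260) / 1000
= 30.64 * (4.186 * 79.8 + 2260) / 1000
= 79.4815 MJ

79.4815 MJ


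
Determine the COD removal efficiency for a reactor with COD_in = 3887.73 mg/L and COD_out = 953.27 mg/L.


eta = (COD_in - COD_out) / COD_in * 100
= (3887.73 - 953.27) / 3887.73 * 100
= 75.4800%

75.4800%


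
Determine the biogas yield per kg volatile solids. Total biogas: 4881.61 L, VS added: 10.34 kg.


Y = V / VS
= 4881.61 / 10.34
= 472.1093 L/kg VS

472.1093 L/kg VS


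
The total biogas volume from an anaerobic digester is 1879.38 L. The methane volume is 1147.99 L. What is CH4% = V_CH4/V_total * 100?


CH4% = V_CH4 / V_total * 100
= 1147.99 / 1879.38 * 100
= 61.0834%

61.0834%


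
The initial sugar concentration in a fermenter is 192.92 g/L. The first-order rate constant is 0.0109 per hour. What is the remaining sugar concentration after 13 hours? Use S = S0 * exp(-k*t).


S = S0 * exp(-k * t)
S = 192.92 * exp(-0.0109 * 13)
S = 167.4317 g/L

167.4317 g/L


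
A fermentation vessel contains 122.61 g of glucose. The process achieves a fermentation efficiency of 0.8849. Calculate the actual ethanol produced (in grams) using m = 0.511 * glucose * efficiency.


Actual ethanol: m = 0.511 * 122.61 * 0.8849
m = 55.4423 g

55.4423 g


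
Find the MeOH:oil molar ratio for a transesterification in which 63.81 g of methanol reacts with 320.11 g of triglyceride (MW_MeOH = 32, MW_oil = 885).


Molar ratio = n_MeOH / n_oil = (MeOH/32) / (oil/885) = (MeOH * 885) / (32 * oil)
= (63.81 * 885) / (32 * 320.11)
= 5.5129

5.5129


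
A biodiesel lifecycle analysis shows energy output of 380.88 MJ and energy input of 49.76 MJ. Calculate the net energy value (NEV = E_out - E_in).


NEV = E_out - E_in
= 380.88 - 49.76
= 331.1200 MJ

331.1200 MJ


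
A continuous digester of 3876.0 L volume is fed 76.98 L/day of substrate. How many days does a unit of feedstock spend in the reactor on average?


HRT = V / Q
= 3876.0 / 76.98
= 50.3507 days

50.3507 days


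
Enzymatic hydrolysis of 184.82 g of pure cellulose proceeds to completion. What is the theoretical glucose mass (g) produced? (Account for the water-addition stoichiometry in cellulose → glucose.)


glucose = cellulose * 180/162
= 184.82 * 180/162
= 205.3556 g

205.3556 g


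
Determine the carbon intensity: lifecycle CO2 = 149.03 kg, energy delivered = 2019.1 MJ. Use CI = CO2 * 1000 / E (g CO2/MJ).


CI = CO2 * 1000 / E
= 149.03 * 1000 / 2019.1
= 73.8101 g CO2/MJ

73.8101 g CO2/MJ


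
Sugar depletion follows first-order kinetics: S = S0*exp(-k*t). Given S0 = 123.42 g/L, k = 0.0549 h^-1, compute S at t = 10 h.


S = S0 * exp(-k * t)
S = 123.42 * exp(-0.0549 * 10)
S = 71.2784 g/L

71.2784 g/L


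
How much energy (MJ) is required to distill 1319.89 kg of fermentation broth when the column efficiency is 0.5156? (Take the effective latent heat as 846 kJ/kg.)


E = m * 846 / (eta * 1000)
= 1319.89 * 846 / (0.5156 * 1000)
= 2165.6845 MJ

2165.6845 MJ


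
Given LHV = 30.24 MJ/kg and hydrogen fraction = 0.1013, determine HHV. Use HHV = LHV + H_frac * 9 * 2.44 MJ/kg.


HHV = LHV + H_frac * 9 * 2.44
= 30.24 + 0.1013 * 9 * 2.44
= 32.4645 MJ/kg

32.4645 MJ/kg


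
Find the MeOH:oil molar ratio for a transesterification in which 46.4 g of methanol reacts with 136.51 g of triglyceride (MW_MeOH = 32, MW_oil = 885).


Molar ratio = n_MeOH / n_oil = (MeOH/32) / (oil/885) = (MeOH * 885) / (32 * oil)
= (46.4 * 885) / (32 * 136.51)
= 9.4004

9.4004


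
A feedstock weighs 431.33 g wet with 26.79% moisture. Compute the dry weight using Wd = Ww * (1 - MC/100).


Wd = Ww * (1 - MC/100)
= 431.33 * (1 - 26.79/100)
= 315.7767 g

315.7767 g


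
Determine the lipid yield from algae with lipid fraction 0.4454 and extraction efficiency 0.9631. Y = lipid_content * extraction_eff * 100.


Y = lipid_content * extraction_eff * 100
= 0.4454 * 0.9631 * 100
= 42.8965%

42.8965%


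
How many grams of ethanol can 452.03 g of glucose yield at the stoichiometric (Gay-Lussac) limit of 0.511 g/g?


Theoretical ethanol yield: m_EtOH = 0.511 * m_glucose
m_EtOH = 0.511 * 452.03 = 230.9873 g

230.9873 g


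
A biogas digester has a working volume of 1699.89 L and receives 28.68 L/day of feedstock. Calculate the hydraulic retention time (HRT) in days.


HRT = V / Q
= 1699.89 / 28.68
= 59.2709 days

59.2709 days


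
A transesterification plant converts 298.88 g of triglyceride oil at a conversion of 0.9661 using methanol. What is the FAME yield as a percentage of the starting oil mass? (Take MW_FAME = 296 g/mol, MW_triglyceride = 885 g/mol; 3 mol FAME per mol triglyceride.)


m_FAME = oil * conv * (3 * 296 / 885) = oil * conv * (888/885)
= 298.88 * 0.9661 * 888 / 885
= 289.7268 g
Y = m_FAME / oil * 100 = conv * (888/885) * 100
= 0.9661 * 888 / 885 * 100
= 96.94%

96.94%


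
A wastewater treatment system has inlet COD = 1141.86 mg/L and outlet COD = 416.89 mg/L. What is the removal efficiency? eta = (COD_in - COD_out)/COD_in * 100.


eta = (COD_in - COD_out) / COD_in * 100
= (1141.86 - 416.89) / 1141.86 * 100
= 63.4903%

63.4903%


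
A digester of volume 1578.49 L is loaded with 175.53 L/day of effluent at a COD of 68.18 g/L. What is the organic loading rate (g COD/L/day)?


OLR = Q * S / V
= 175.53 * 68.18 / 1578.49
= 7.5817 g/L/day

7.5817 g/L/day


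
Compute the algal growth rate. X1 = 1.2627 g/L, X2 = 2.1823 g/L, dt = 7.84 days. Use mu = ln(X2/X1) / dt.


mu = ln(X2/X1) / dt
= ln(2.1823/1.2627) / 7.84
= 0.0698 per day

0.0698 per day


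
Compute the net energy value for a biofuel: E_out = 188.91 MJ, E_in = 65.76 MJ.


NEV = E_out - E_in
= 188.91 - 65.76
= 123.1500 MJ

123.1500 MJ


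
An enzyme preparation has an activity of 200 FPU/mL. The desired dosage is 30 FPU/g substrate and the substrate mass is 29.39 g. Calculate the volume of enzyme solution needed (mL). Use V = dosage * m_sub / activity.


V = dosage * m_sub / activity
V = 30 * 29.39 / 200
V = 4.4085 mL

4.4085 mL


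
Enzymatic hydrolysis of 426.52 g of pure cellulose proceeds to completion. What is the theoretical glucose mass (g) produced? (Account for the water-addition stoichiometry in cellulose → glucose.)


glucose = cellulose * 180/162
= 426.52 * 180/162
= 473.9111 g

473.9111 g


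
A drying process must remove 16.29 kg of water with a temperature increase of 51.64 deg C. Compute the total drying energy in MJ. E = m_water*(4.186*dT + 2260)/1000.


E = m_water * (4.186 * dT + 2260) / 1000
= 16.29 * (4.186 * 51.64 + 2260) / 1000
= 40.3367 MJ

40.3367 MJ


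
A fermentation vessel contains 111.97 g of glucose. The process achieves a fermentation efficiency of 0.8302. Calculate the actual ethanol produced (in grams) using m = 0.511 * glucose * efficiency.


Actual ethanol: m = 0.511 * 111.97 * 0.8302
m = 47.5013 g

47.5013 g


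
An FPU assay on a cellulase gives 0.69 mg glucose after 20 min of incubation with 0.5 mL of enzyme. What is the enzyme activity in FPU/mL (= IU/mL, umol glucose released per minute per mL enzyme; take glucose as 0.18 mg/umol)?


Activity = glucose_mg / (0.18 mg/umol * V_mL * t_min)
= 0.69 / (0.18 * 0.5 * 20)
= 0.3833 FPU/mL

0.3833 FPU/mL


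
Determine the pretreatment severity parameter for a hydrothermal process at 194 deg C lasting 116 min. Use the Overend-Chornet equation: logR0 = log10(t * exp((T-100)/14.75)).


logR0 = log10(t * exp((T - 100) / 14.75))
= log10(116 * exp((194 - 100) / 14.75))
= 4.8322

4.8322


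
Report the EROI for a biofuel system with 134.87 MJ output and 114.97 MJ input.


EROI = E_out / E_in
= 134.87 / 114.97
= 1.1731

1.1731


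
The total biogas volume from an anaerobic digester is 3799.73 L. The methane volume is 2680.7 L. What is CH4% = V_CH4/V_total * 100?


CH4% = V_CH4 / V_total * 100
= 2680.7 / 3799.73 * 100
= 70.5497%

70.5497%


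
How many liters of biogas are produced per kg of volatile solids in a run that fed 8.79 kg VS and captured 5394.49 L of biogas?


Y = V / VS
= 5394.49 / 8.79
= 613.7076 L/kg VS

613.7076 L/kg VS


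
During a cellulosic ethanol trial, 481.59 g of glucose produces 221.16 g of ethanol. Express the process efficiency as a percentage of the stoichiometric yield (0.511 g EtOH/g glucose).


Fermentation efficiency = (actual / (0.511 * glucose)) * 100
= (221.16 / (0.511 * 481.59)) * 100
= 89.8687%

89.8687%


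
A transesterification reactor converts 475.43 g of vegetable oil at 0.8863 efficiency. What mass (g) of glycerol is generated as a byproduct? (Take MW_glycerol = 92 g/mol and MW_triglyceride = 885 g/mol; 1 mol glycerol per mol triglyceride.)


glycerol = oil * conv * (92/885)
= 475.43 * 0.8863 * 92 / 885
= 43.8038 g

43.8038 g


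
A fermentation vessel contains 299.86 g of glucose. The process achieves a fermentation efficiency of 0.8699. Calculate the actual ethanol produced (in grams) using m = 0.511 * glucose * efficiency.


Actual ethanol: m = 0.511 * 299.86 * 0.8699
m = 133.2934 g

133.2934 g


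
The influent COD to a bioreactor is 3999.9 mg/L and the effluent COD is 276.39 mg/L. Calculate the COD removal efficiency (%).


eta = (COD_in - COD_out) / COD_in * 100
= (3999.9 - 276.39) / 3999.9 * 100
= 93.0901%

93.0901%


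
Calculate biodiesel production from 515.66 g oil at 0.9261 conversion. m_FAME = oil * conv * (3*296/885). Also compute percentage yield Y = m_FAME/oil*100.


m_FAME = oil * conv * (3 * 296 / 885) = oil * conv * (888/885)
= 515.66 * 0.9261 * 888 / 885
= 479.1715 g
Y = m_FAME / oil * 100 = conv * (888/885) * 100
= 0.9261 * 888 / 885 * 100
= 92.92%

479.1715 g FAME; Y = 92.92%


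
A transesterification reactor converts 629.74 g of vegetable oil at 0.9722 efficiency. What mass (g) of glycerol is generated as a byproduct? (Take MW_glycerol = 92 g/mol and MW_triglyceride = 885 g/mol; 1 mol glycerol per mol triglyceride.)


glycerol = oil * conv * (92/885)
= 629.74 * 0.9722 * 92 / 885
= 63.6446 g

63.6446 g


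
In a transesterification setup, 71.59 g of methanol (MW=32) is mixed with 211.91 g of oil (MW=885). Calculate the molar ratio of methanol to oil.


Molar ratio = n_MeOH / n_oil = (MeOH/32) / (oil/885) = (MeOH * 885) / (32 * oil)
= (71.59 * 885) / (32 * 211.91)
= 9.3432

9.3432


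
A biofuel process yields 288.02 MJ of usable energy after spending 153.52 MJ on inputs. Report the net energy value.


NEV = E_out - E_in
= 288.02 - 153.52
= 134.5000 MJ

134.5000 MJ


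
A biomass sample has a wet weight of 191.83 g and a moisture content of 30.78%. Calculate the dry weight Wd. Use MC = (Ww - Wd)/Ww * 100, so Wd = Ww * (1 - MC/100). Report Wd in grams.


Wd = Ww * (1 - MC/100)
= 191.83 * (1 - 30.78/100)
= 132.7847 g

132.7847 g


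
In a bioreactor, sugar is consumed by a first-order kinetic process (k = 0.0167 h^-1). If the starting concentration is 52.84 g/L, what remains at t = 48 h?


S = S0 * exp(-k * t)
S = 52.84 * exp(-0.0167 * 48)
S = 23.7046 g/L

23.7046 g/L


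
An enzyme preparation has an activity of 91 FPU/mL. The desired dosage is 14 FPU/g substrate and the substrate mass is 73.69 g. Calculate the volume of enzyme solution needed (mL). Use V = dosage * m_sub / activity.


V = dosage * m_sub / activity
V = 14 * 73.69 / 91
V = 11.3369 mL

11.3369 mL


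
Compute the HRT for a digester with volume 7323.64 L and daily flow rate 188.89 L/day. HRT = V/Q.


HRT = V / Q
= 7323.64 / 188.89
= 38.7720 days

38.7720 days


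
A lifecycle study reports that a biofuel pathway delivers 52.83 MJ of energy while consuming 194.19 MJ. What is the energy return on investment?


EROI = E_out / E_in
= 52.83 / 194.19
= 0.2721

0.2721


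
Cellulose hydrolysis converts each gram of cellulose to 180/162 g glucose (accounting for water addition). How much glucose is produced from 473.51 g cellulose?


glucose = cellulose * 180/162
= 473.51 * 180/162
= 526.1222 g

526.1222 g


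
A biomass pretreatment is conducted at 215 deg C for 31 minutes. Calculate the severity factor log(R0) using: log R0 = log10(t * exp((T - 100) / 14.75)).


logR0 = log10(t * exp((T - 100) / 14.75))
= log10(31 * exp((215 - 100) / 14.75))
= 4.8774

4.8774
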